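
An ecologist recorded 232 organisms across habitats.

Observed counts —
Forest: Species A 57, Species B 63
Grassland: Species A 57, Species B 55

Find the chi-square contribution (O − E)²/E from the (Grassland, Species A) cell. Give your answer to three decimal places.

Row total (Grassland) = 112; column total (Species A) = 114; N = 232.
Expected count E = 112 × 114 / 232 = 55.0345.
Contribution = (O − E)²/E = (57 − 55.0345)² / 55.0345 = 0.070.

0.070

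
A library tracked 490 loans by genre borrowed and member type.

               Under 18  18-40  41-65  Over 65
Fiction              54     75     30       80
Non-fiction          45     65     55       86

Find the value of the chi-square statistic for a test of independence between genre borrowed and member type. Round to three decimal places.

Row totals: 239, 251. Column totals: 99, 140, 85, 166. Grand total N = 490.
Expected counts (row total × column total / N):
  Fiction, Under 18: 239×99/490 = 48.2878
  Fiction, 18-40: 239×140/490 = 68.2857
  Fiction, 41-65: 239×85/490 = 41.4592
  Fiction, Over 65: 239×166/490 = 80.9673
  Non-fiction, Under 18: 251×99/490 = 50.7122
  Non-fiction, 18-40: 251×140/490 = 71.7143
  Non-fiction, 41-65: 251×85/490 = 43.5408
  Non-fiction, Over 65: 251×166/490 = 85.0327
Contributions (O − E)²/E:
  (54 − 48.2878)²/48.2878 = 0.6757
  (75 − 68.2857)²/68.2857 = 0.6602
  (30 − 41.4592)²/41.4592 = 3.1673
  (80 − 80.9673)²/80.9673 = 0.0116
  (45 − 50.7122)²/50.7122 = 0.6434
  (65 − 71.7143)²/71.7143 = 0.6286
  (55 − 43.5408)²/43.5408 = 3.0159
  (86 − 85.0327)²/85.0327 = 0.0110
χ² = 0.6757 + 0.6602 + 3.1673 + 0.0116 + 0.6434 + 0.6286 + 3.0159 + 0.0110 = 8.814

8.814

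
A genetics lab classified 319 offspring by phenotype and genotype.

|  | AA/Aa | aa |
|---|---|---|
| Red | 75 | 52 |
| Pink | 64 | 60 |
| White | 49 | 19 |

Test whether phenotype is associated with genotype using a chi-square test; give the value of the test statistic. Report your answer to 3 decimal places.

7.587

Row totals: 127, 124, 68. Column totals: 188, 131. Grand total N = 319.
Expected counts (row total × column total / N):
  Red, AA/Aa: 127×188/319 = 74.8464
  Red, aa: 127×131/319 = 52.1536
  Pink, AA/Aa: 124×188/319 = 73.0784
  Pink, aa: 124×131/319 = 50.9216
  White, AA/Aa: 68×188/319 = 40.0752
  White, aa: 68×131/319 = 27.9248
Contributions (O − E)²/E:
  (75 − 74.8464)²/74.8464 = 0.0003
  (52 − 52.1536)²/52.1536 = 0.0005
  (64 − 73.0784)²/73.0784 = 1.1278
  (60 − 50.9216)²/50.9216 = 1.6185
  (49 − 40.0752)²/40.0752 = 1.9876
  (19 − 27.9248)²/27.9248 = 2.8524
χ² = 0.0003 + 0.0005 + 1.1278 + 1.6185 + 1.9876 + 2.8524 = 7.587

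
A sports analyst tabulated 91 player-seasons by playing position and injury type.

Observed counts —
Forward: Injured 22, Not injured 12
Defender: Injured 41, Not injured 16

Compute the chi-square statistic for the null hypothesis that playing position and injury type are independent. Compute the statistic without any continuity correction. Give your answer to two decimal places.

Row totals: 34, 57. Column totals: 63, 28. Grand total N = 91.
Expected counts (row total × column total / N):
  Forward, Injured: 34×63/91 = 23.538
  Forward, Not injured: 34×28/91 = 10.462
  Defender, Injured: 57×63/91 = 39.462
  Defender, Not injured: 57×28/91 = 17.538
Contributions (O − E)²/E:
  (22 − 23.538)²/23.538 = 0.1005
  (12 − 10.462)²/10.462 = 0.2261
  (41 − 39.462)²/39.462 = 0.0599
  (16 − 17.538)²/17.538 = 0.1349
χ² = 0.1005 + 0.2261 + 0.0599 + 0.1349 = 0.52

0.52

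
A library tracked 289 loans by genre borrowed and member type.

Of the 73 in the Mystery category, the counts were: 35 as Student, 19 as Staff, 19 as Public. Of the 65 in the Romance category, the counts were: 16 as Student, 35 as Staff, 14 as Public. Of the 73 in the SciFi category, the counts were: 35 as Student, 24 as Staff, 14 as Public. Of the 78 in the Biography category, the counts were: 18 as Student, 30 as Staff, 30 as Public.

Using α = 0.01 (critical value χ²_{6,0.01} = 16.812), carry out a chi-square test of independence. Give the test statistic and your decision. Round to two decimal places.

Row totals: 73, 65, 73, 78. Column totals: 104, 108, 77. Grand total N = 289.
Expected counts (row total × column total / N):
  Mystery, Student: 73×104/289 = 26.270
  Mystery, Staff: 73×108/289 = 27.280
  Mystery, Public: 73×77/289 = 19.450
  Romance, Student: 65×104/289 = 23.391
  Romance, Staff: 65×108/289 = 24.291
  Romance, Public: 65×77/289 = 17.318
  SciFi, Student: 73×104/289 = 26.270
  SciFi, Staff: 73×108/289 = 27.280
  SciFi, Public: 73×77/289 = 19.450
  Biography, Student: 78×104/289 = 28.069
  Biography, Staff: 78×108/289 = 29.149
  Biography, Public: 78×77/289 = 20.782
Contributions (O − E)²/E:
  (35 − 26.270)²/26.270 = 2.9011
  (19 − 27.280)²/27.280 = 2.5131
  (19 − 19.450)²/19.450 = 0.0104
  (16 − 23.391)²/23.391 = 2.3354
  (35 − 24.291)²/24.291 = 4.7212
  (14 − 17.318)²/17.318 = 0.6357
  (35 − 26.270)²/26.270 = 2.9011
  (24 − 27.280)²/27.280 = 0.3944
  (14 − 19.450)²/19.450 = 1.5271
  (18 − 28.069)²/28.069 = 3.6120
  (30 − 29.149)²/29.149 = 0.0248
  (30 − 20.782)²/20.782 = 4.0887
χ² = 2.9011 + 2.5131 + 0.0104 + 2.3354 + 4.7212 + 0.6357 + 2.9011 + 0.3944 + 1.5271 + 3.6120 + 0.0248 + 4.0887 = 25.67
df = (4−1)(3−1) = 6. Since 25.67 > 16.812, reject the null hypothesis of independence at α = 0.01.

25.67; reject H₀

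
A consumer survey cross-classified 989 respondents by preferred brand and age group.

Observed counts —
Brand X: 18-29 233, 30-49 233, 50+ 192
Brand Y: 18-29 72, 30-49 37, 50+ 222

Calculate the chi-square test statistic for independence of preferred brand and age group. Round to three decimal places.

Row totals: 658, 331. Column totals: 305, 270, 414. Grand total N = 989.
Expected counts (row total × column total / N):
  Brand X, 18-29: 658×305/989 = 202.9221
  Brand X, 30-49: 658×270/989 = 179.6360
  Brand X, 50+: 658×414/989 = 275.4419
  Brand Y, 18-29: 331×305/989 = 102.0779
  Brand Y, 30-49: 331×270/989 = 90.3640
  Brand Y, 50+: 331×414/989 = 138.5581
Contributions (O − E)²/E:
  (233 − 202.9221)²/202.9221 = 4.4583
  (233 − 179.6360)²/179.6360 = 15.8527
  (192 − 275.4419)²/275.4419 = 25.2777
  (72 − 102.0779)²/102.0779 = 8.8626
  (37 − 90.3640)²/90.3640 = 31.5138
  (222 − 138.5581)²/138.5581 = 50.2500
χ² = 4.4583 + 15.8527 + 25.2777 + 8.8626 + 31.5138 + 50.2500 = 136.215

136.215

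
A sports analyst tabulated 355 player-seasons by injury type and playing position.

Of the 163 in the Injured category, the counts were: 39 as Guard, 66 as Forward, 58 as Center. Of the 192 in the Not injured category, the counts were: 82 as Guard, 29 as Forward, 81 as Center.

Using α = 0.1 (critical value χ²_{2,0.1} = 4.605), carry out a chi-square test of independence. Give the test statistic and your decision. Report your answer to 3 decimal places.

31.337; reject H₀

Row totals: 163, 192. Column totals: 121, 95, 139. Grand total N = 355.
Expected counts (row total × column total / N):
  Injured, Guard: 163×121/355 = 55.5577
  Injured, Forward: 163×95/355 = 43.6197
  Injured, Center: 163×139/355 = 63.8225
  Not injured, Guard: 192×121/355 = 65.4423
  Not injured, Forward: 192×95/355 = 51.3803
  Not injured, Center: 192×139/355 = 75.1775
Contributions (O − E)²/E:
  (39 − 55.5577)²/55.5577 = 4.9346
  (66 − 43.6197)²/43.6197 = 11.4828
  (58 − 63.8225)²/63.8225 = 0.5312
  (82 − 65.4423)²/65.4423 = 4.1893
  (29 − 51.3803)²/51.3803 = 9.7484
  (81 − 75.1775)²/75.1775 = 0.4510
χ² = 4.9346 + 11.4828 + 0.5312 + 4.1893 + 9.7484 + 0.4510 = 31.337
df = (2−1)(3−1) = 2. Since 31.337 > 4.605, reject the null hypothesis of independence at α = 0.1.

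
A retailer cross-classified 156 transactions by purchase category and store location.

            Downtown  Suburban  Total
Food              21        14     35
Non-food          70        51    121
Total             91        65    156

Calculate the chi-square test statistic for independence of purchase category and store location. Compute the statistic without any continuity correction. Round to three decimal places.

0.052

Grand total N = 156.
Expected counts (row total × column total / N):
  Food, Downtown: 35×91/156 = 20.4167
  Food, Suburban: 35×65/156 = 14.5833
  Non-food, Downtown: 121×91/156 = 70.5833
  Non-food, Suburban: 121×65/156 = 50.4167
Contributions (O − E)²/E:
  (21 − 20.4167)²/20.4167 = 0.0167
  (14 − 14.5833)²/14.5833 = 0.0233
  (70 − 70.5833)²/70.5833 = 0.0048
  (51 − 50.4167)²/50.4167 = 0.0067
χ² = 0.0167 + 0.0233 + 0.0048 + 0.0067 = 0.052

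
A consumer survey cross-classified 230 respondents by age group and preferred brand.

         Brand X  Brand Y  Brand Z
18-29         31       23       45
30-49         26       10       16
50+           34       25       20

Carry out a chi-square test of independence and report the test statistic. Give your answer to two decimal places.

11.00

Row totals: 99, 52, 79. Column totals: 91, 58, 81. Grand total N = 230.
Expected counts (row total × column total / N):
  18-29, Brand X: 99×91/230 = 39.170
  18-29, Brand Y: 99×58/230 = 24.965
  18-29, Brand Z: 99×81/230 = 34.865
  30-49, Brand X: 52×91/230 = 20.574
  30-49, Brand Y: 52×58/230 = 13.113
  30-49, Brand Z: 52×81/230 = 18.313
  50+, Brand X: 79×91/230 = 31.257
  50+, Brand Y: 79×58/230 = 19.922
  50+, Brand Z: 79×81/230 = 27.822
Contributions (O − E)²/E:
  (31 − 39.170)²/39.170 = 1.7041
  (23 − 24.965)²/24.965 = 0.1547
  (45 − 34.865)²/34.865 = 2.9462
  (26 − 20.574)²/20.574 = 1.4310
  (10 − 13.113)²/13.113 = 0.7390
  (16 − 18.313)²/18.313 = 0.2921
  (34 − 31.257)²/31.257 = 0.2407
  (25 − 19.922)²/19.922 = 1.2944
  (20 − 27.822)²/27.822 = 2.1991
χ² = 1.7041 + 0.1547 + 2.9462 + 1.4310 + 0.7390 + 0.2921 + 0.2407 + 1.2944 + 2.1991 = 11.00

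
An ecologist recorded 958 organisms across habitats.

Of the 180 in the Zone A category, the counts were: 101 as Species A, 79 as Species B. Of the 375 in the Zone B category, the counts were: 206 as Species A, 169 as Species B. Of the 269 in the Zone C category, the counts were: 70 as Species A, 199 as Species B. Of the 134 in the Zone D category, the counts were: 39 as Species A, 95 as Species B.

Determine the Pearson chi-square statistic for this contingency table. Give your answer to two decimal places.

Row totals: 180, 375, 269, 134. Column totals: 416, 542. Grand total N = 958.
Expected counts (row total × column total / N):
  Zone A, Species A: 180×416/958 = 78.163
  Zone A, Species B: 180×542/958 = 101.837
  Zone B, Species A: 375×416/958 = 162.839
  Zone B, Species B: 375×542/958 = 212.161
  Zone C, Species A: 269×416/958 = 116.810
  Zone C, Species B: 269×542/958 = 152.190
  Zone D, Species A: 134×416/958 = 58.188
  Zone D, Species B: 134×542/958 = 75.812
Contributions (O − E)²/E:
  (101 − 78.163)²/78.163 = 6.6723
  (79 − 101.837)²/101.837 = 5.1212
  (206 − 162.839)²/162.839 = 11.4400
  (169 − 212.161)²/212.161 = 8.7805
  (70 − 116.810)²/116.810 = 18.7585
  (199 − 152.190)²/152.190 = 14.3976
  (39 − 58.188)²/58.188 = 6.3274
  (95 − 75.812)²/75.812 = 4.8565
χ² = 6.6723 + 5.1212 + 11.4400 + 8.7805 + 18.7585 + 14.3976 + 6.3274 + 4.8565 = 76.35

76.35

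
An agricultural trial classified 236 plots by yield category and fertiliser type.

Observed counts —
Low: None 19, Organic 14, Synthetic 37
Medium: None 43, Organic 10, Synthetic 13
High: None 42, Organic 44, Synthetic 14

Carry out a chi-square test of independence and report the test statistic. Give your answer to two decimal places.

Row totals: 70, 66, 100. Column totals: 104, 68, 64. Grand total N = 236.
Expected counts (row total × column total / N):
  Low, None: 70×104/236 = 30.847
  Low, Organic: 70×68/236 = 20.169
  Low, Synthetic: 70×64/236 = 18.983
  Medium, None: 66×104/236 = 29.085
  Medium, Organic: 66×68/236 = 19.017
  Medium, Synthetic: 66×64/236 = 17.898
  High, None: 100×104/236 = 44.068
  High, Organic: 100×68/236 = 28.814
  High, Synthetic: 100×64/236 = 27.119
Contributions (O − E)²/E:
  (19 − 30.847)²/30.847 = 4.5499
  (14 − 20.169)²/20.169 = 1.8869
  (37 − 18.983)²/18.983 = 17.1002
  (43 − 29.085)²/29.085 = 6.6573
  (10 − 19.017)²/19.017 = 4.2755
  (13 − 17.898)²/17.898 = 1.3404
  (42 − 44.068)²/44.068 = 0.0970
  (44 − 28.814)²/28.814 = 8.0036
  (14 − 27.119)²/27.119 = 6.3464
χ² = 4.5499 + 1.8869 + 17.1002 + 6.6573 + 4.2755 + 1.3404 + 0.0970 + 8.0036 + 6.3464 = 50.26

50.26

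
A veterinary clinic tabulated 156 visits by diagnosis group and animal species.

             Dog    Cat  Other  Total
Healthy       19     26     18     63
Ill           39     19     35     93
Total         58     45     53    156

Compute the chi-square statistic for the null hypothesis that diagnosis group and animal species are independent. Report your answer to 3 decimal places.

7.964

Grand total N = 156.
Expected counts (row total × column total / N):
  Healthy, Dog: 63×58/156 = 23.42308
  Healthy, Cat: 63×45/156 = 18.17308
  Healthy, Other: 63×53/156 = 21.40385
  Ill, Dog: 93×58/156 = 34.57692
  Ill, Cat: 93×45/156 = 26.82692
  Ill, Other: 93×53/156 = 31.59615
Contributions (O − E)²/E:
  (19 − 23.42308)²/23.42308 = 0.8352
  (26 − 18.17308)²/18.17308 = 3.3710
  (18 − 21.40385)²/21.40385 = 0.5413
  (39 − 34.57692)²/34.57692 = 0.5658
  (19 − 26.82692)²/26.82692 = 2.2836
  (35 − 31.59615)²/31.59615 = 0.3667
χ² = 0.8352 + 3.3710 + 0.5413 + 0.5658 + 2.2836 + 0.3667 = 7.964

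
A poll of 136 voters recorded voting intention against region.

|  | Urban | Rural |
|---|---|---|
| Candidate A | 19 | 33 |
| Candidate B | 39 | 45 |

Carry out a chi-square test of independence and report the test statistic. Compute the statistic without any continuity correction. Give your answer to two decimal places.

Row totals: 52, 84. Column totals: 58, 78. Grand total N = 136.
Expected counts (row total × column total / N):
  Candidate A, Urban: 52×58/136 = 22.176
  Candidate A, Rural: 52×78/136 = 29.824
  Candidate B, Urban: 84×58/136 = 35.824
  Candidate B, Rural: 84×78/136 = 48.176
Contributions (O − E)²/E:
  (19 − 22.176)²/22.176 = 0.4549
  (33 − 29.824)²/29.824 = 0.3382
  (39 − 35.824)²/35.824 = 0.2816
  (45 − 48.176)²/48.176 = 0.2094
χ² = 0.4549 + 0.3382 + 0.2816 + 0.2094 = 1.28

1.28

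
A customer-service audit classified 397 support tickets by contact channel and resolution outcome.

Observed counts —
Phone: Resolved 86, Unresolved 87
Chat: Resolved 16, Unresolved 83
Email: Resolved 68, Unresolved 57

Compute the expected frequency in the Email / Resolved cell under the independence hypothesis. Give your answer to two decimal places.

53.53

Row total (Email) = 125; column total (Resolved) = 170; grand total N = 397.
Expected count = (row total × column total) / N = 125 × 170 / 397 = 53.53.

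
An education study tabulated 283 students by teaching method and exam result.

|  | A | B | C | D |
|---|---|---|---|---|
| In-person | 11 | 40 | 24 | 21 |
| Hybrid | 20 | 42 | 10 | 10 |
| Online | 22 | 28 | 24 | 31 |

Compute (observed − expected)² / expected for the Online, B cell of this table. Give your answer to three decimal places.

4.022

Row total (Online) = 105; column total (B) = 110; N = 283.
Expected count E = 105 × 110 / 283 = 40.8127.
Contribution = (O − E)²/E = (28 − 40.8127)² / 40.8127 = 4.022.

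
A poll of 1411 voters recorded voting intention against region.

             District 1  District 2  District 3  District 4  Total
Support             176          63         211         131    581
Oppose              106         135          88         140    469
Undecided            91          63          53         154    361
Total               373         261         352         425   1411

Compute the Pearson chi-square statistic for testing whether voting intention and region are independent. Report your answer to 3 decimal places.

133.993

Grand total N = 1411.
Expected counts (row total × column total / N):
  Support, District 1: 581×373/1411 = 153.5882
  Support, District 2: 581×261/1411 = 107.4706
  Support, District 3: 581×352/1411 = 144.9412
  Support, District 4: 581×425/1411 = 175.0000
  Oppose, District 1: 469×373/1411 = 123.9809
  Oppose, District 2: 469×261/1411 = 86.7534
  Oppose, District 3: 469×352/1411 = 117.0007
  Oppose, District 4: 469×425/1411 = 141.2651
  Undecided, District 1: 361×373/1411 = 95.4309
  Undecided, District 2: 361×261/1411 = 66.7760
  Undecided, District 3: 361×352/1411 = 90.0581
  Undecided, District 4: 361×425/1411 = 108.7349
Contributions (O − E)²/E:
  (176 − 153.5882)²/153.5882 = 3.2704
  (63 − 107.4706)²/107.4706 = 18.4016
  (211 − 144.9412)²/144.9412 = 30.1071
  (131 − 175.0000)²/175.0000 = 11.0629
  (106 − 123.9809)²/123.9809 = 2.6078
  (135 − 86.7534)²/86.7534 = 26.8316
  (88 − 117.0007)²/117.0007 = 7.1883
  (140 − 141.2651)²/141.2651 = 0.0113
  (91 − 95.4309)²/95.4309 = 0.2057
  (63 − 66.7760)²/66.7760 = 0.2135
  (53 − 90.0581)²/90.0581 = 15.2491
  (154 − 108.7349)²/108.7349 = 18.8433
χ² = 3.2704 + 18.4016 + 30.1071 + 11.0629 + 2.6078 + 26.8316 + 7.1883 + 0.0113 + 0.2057 + 0.2135 + 15.2491 + 18.8433 = 133.993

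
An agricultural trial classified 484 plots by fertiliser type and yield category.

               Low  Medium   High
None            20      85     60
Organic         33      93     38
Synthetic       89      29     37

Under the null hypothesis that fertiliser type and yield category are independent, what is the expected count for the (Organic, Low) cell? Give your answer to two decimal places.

Row total (Organic) = 164; column total (Low) = 142; grand total N = 484.
Expected count = (row total × column total) / N = 164 × 142 / 484 = 48.12.

48.12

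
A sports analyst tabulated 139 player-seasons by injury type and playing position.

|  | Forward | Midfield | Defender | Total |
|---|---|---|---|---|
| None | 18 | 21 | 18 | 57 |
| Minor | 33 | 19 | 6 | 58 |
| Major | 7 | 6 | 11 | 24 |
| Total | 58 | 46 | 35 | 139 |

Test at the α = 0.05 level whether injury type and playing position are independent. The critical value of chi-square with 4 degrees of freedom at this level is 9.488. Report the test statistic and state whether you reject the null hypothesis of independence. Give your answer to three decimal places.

Grand total N = 139.
Expected counts (row total × column total / N):
  None, Forward: 57×58/139 = 23.7842
  None, Midfield: 57×46/139 = 18.8633
  None, Defender: 57×35/139 = 14.3525
  Minor, Forward: 58×58/139 = 24.2014
  Minor, Midfield: 58×46/139 = 19.1942
  Minor, Defender: 58×35/139 = 14.6043
  Major, Forward: 24×58/139 = 10.0144
  Major, Midfield: 24×46/139 = 7.9424
  Major, Defender: 24×35/139 = 6.0432
Contributions (O − E)²/E:
  (18 − 23.7842)²/23.7842 = 1.4067
  (21 − 18.8633)²/18.8633 = 0.2420
  (18 − 14.3525)²/14.3525 = 0.9270
  (33 − 24.2014)²/24.2014 = 3.1988
  (19 − 19.1942)²/19.1942 = 0.0020
  (6 − 14.6043)²/14.6043 = 5.0693
  (7 − 10.0144)²/10.0144 = 0.9074
  (6 − 7.9424)²/7.9424 = 0.4750
  (11 − 6.0432)²/6.0432 = 4.0657
χ² = 1.4067 + 0.2420 + 0.9270 + 3.1988 + 0.0020 + 5.0693 + 0.9074 + 0.4750 + 4.0657 = 16.294
df = (3−1)(3−1) = 4. Since 16.294 > 9.488, reject the null hypothesis of independence at α = 0.05.

16.294; reject H₀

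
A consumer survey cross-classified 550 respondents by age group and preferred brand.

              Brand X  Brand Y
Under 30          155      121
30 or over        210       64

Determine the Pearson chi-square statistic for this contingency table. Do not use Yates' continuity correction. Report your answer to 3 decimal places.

25.843

Row totals: 276, 274. Column totals: 365, 185. Grand total N = 550.
Expected counts (row total × column total / N):
  Under 30, Brand X: 276×365/550 = 183.16364
  Under 30, Brand Y: 276×185/550 = 92.83636
  30 or over, Brand X: 274×365/550 = 181.83636
  30 or over, Brand Y: 274×185/550 = 92.16364
Contributions (O − E)²/E:
  (155 − 183.16364)²/183.16364 = 4.3305
  (121 − 92.83636)²/92.83636 = 8.5440
  (210 − 181.83636)²/181.83636 = 4.3621
  (64 − 92.16364)²/92.16364 = 8.6063
χ² = 4.3305 + 8.5440 + 4.3621 + 8.6063 = 25.843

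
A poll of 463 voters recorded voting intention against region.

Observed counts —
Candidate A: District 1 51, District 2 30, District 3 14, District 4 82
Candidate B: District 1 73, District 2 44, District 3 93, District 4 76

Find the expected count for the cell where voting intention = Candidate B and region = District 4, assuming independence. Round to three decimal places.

Row total (Candidate B) = 286; column total (District 4) = 158; grand total N = 463.
Expected count = (row total × column total) / N = 286 × 158 / 463 = 97.598.

97.598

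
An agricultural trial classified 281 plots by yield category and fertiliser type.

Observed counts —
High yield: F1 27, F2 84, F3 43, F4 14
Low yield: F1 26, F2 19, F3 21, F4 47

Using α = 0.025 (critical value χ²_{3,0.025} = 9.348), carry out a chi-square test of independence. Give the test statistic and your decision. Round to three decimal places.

Row totals: 168, 113. Column totals: 53, 103, 64, 61. Grand total N = 281.
Expected counts (row total × column total / N):
  High yield, F1: 168×53/281 = 31.6868
  High yield, F2: 168×103/281 = 61.5801
  High yield, F3: 168×64/281 = 38.2633
  High yield, F4: 168×61/281 = 36.4698
  Low yield, F1: 113×53/281 = 21.3132
  Low yield, F2: 113×103/281 = 41.4199
  Low yield, F3: 113×64/281 = 25.7367
  Low yield, F4: 113×61/281 = 24.5302
Contributions (O − E)²/E:
  (27 − 31.6868)²/31.6868 = 0.6932
  (84 − 61.5801)²/61.5801 = 8.1626
  (43 − 38.2633)²/38.2633 = 0.5864
  (14 − 36.4698)²/36.4698 = 13.8441
  (26 − 21.3132)²/21.3132 = 1.0306
  (19 − 41.4199)²/41.4199 = 12.1355
  (21 − 25.7367)²/25.7367 = 0.8718
  (47 − 24.5302)²/24.5302 = 20.5825
χ² = 0.6932 + 8.1626 + 0.5864 + 13.8441 + 1.0306 + 12.1355 + 0.8718 + 20.5825 = 57.907
df = (2−1)(4−1) = 3. Since 57.907 > 9.348, reject the null hypothesis of independence at α = 0.025.

57.907; reject H₀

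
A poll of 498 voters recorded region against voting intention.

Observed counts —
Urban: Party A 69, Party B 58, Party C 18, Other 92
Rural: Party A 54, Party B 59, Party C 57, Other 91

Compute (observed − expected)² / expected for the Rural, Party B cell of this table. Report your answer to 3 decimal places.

Row total (Rural) = 261; column total (Party B) = 117; N = 498.
Expected count E = 261 × 117 / 498 = 61.31928.
Contribution = (O − E)²/E = (59 − 61.31928)² / 61.31928 = 0.088.

0.088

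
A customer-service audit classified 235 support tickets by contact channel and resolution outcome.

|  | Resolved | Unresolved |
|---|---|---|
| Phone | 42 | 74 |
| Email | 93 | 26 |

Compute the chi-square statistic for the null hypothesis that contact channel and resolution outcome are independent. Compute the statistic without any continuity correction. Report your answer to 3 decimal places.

42.275

Row totals: 116, 119. Column totals: 135, 100. Grand total N = 235.
Expected counts (row total × column total / N):
  Phone, Resolved: 116×135/235 = 66.6383
  Phone, Unresolved: 116×100/235 = 49.3617
  Email, Resolved: 119×135/235 = 68.3617
  Email, Unresolved: 119×100/235 = 50.6383
Contributions (O − E)²/E:
  (42 − 66.6383)²/66.6383 = 9.1096
  (74 − 49.3617)²/49.3617 = 12.2979
  (93 − 68.3617)²/68.3617 = 8.8799
  (26 − 50.6383)²/50.6383 = 11.9879
χ² = 9.1096 + 12.2979 + 8.8799 + 11.9879 = 42.275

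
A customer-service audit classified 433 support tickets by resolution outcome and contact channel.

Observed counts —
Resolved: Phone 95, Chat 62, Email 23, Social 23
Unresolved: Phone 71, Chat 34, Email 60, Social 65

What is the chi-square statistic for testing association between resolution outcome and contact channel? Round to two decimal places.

46.67

Row totals: 203, 230. Column totals: 166, 96, 83, 88. Grand total N = 433.
Expected counts (row total × column total / N):
  Resolved, Phone: 203×166/433 = 77.824
  Resolved, Chat: 203×96/433 = 45.007
  Resolved, Email: 203×83/433 = 38.912
  Resolved, Social: 203×88/433 = 41.256
  Unresolved, Phone: 230×166/433 = 88.176
  Unresolved, Chat: 230×96/433 = 50.993
  Unresolved, Email: 230×83/433 = 44.088
  Unresolved, Social: 230×88/433 = 46.744
Contributions (O − E)²/E:
  (95 − 77.824)²/77.824 = 3.7908
  (62 − 45.007)²/45.007 = 6.4159
  (23 − 38.912)²/38.912 = 6.5068
  (23 − 41.256)²/41.256 = 8.0784
  (71 − 88.176)²/88.176 = 3.3458
  (34 − 50.993)²/50.993 = 5.6628
  (60 − 44.088)²/44.088 = 5.7429
  (65 − 46.744)²/46.744 = 7.1299
χ² = 3.7908 + 6.4159 + 6.5068 + 8.0784 + 3.3458 + 5.6628 + 5.7429 + 7.1299 = 46.67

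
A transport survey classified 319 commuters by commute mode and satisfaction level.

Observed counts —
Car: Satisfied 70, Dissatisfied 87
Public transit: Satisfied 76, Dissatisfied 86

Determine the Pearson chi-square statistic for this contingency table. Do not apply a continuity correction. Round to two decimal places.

0.17

Row totals: 157, 162. Column totals: 146, 173. Grand total N = 319.
Expected counts (row total × column total / N):
  Car, Satisfied: 157×146/319 = 71.856
  Car, Dissatisfied: 157×173/319 = 85.144
  Public transit, Satisfied: 162×146/319 = 74.144
  Public transit, Dissatisfied: 162×173/319 = 87.856
Contributions (O − E)²/E:
  (70 − 71.856)²/71.856 = 0.0479
  (87 − 85.144)²/85.144 = 0.0405
  (76 − 74.144)²/74.144 = 0.0465
  (86 − 87.856)²/87.856 = 0.0392
χ² = 0.0479 + 0.0405 + 0.0465 + 0.0392 = 0.17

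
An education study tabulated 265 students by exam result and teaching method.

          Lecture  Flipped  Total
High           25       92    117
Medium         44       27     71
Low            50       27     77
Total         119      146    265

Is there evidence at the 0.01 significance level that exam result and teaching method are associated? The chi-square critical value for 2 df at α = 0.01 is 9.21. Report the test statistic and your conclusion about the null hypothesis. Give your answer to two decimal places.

47.05; reject H₀

Grand total N = 265.
Expected counts (row total × column total / N):
  High, Lecture: 117×119/265 = 52.53962
  High, Flipped: 117×146/265 = 64.46038
  Medium, Lecture: 71×119/265 = 31.88302
  Medium, Flipped: 71×146/265 = 39.11698
  Low, Lecture: 77×119/265 = 34.57736
  Low, Flipped: 77×146/265 = 42.42264
Contributions (O − E)²/E:
  (25 − 52.53962)²/52.53962 = 14.4354
  (92 − 64.46038)²/64.46038 = 11.7658
  (44 − 31.88302)²/31.88302 = 4.6050
  (27 − 39.11698)²/39.11698 = 3.7534
  (50 − 34.57736)²/34.57736 = 6.8790
  (27 − 42.42264)²/42.42264 = 5.6069
χ² = 14.4354 + 11.7658 + 4.6050 + 3.7534 + 6.8790 + 5.6069 = 47.05
df = (3−1)(2−1) = 2. Since 47.05 > 9.21, reject the null hypothesis of independence at α = 0.01.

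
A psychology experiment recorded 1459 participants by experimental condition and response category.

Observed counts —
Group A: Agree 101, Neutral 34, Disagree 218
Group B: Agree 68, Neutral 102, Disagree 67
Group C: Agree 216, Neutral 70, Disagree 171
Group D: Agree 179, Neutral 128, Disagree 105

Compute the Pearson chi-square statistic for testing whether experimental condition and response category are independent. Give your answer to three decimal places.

Row totals: 353, 237, 457, 412. Column totals: 564, 334, 561. Grand total N = 1459.
Expected counts (row total × column total / N):
  Group A, Agree: 353×564/1459 = 136.4578
  Group A, Neutral: 353×334/1459 = 80.8101
  Group A, Disagree: 353×561/1459 = 135.7320
  Group B, Agree: 237×564/1459 = 91.6162
  Group B, Neutral: 237×334/1459 = 54.2550
  Group B, Disagree: 237×561/1459 = 91.1289
  Group C, Agree: 457×564/1459 = 176.6607
  Group C, Neutral: 457×334/1459 = 104.6182
  Group C, Disagree: 457×561/1459 = 175.7210
  Group D, Agree: 412×564/1459 = 159.2653
  Group D, Neutral: 412×334/1459 = 94.3167
  Group D, Disagree: 412×561/1459 = 158.4181
Contributions (O − E)²/E:
  (101 − 136.4578)²/136.4578 = 9.2135
  (34 − 80.8101)²/80.8101 = 27.1152
  (218 − 135.7320)²/135.7320 = 49.8631
  (68 − 91.6162)²/91.6162 = 6.0876
  (102 − 54.2550)²/54.2550 = 42.0161
  (67 − 91.1289)²/91.1289 = 6.3888
  (216 − 176.6607)²/176.6607 = 8.7602
  (70 − 104.6182)²/104.6182 = 11.4552
  (171 − 175.7210)²/175.7210 = 0.1268
  (179 − 159.2653)²/159.2653 = 2.4453
  (128 − 94.3167)²/94.3167 = 12.0293
  (105 − 158.4181)²/158.4181 = 18.0124
χ² = 9.2135 + 27.1152 + 49.8631 + 6.0876 + 42.0161 + 6.3888 + 8.7602 + 11.4552 + 0.1268 + 2.4453 + 12.0293 + 18.0124 = 193.514

193.514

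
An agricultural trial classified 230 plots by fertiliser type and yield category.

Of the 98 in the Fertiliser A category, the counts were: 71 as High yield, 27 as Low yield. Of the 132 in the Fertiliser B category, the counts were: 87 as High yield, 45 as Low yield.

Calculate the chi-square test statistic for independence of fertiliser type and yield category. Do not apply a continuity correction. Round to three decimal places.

1.119

Row totals: 98, 132. Column totals: 158, 72. Grand total N = 230.
Expected counts (row total × column total / N):
  Fertiliser A, High yield: 98×158/230 = 67.3217
  Fertiliser A, Low yield: 98×72/230 = 30.6783
  Fertiliser B, High yield: 132×158/230 = 90.6783
  Fertiliser B, Low yield: 132×72/230 = 41.3217
Contributions (O − E)²/E:
  (71 − 67.3217)²/67.3217 = 0.2010
  (27 − 30.6783)²/30.6783 = 0.4410
  (87 − 90.6783)²/90.6783 = 0.1492
  (45 − 41.3217)²/41.3217 = 0.3274
χ² = 0.2010 + 0.4410 + 0.1492 + 0.3274 = 1.119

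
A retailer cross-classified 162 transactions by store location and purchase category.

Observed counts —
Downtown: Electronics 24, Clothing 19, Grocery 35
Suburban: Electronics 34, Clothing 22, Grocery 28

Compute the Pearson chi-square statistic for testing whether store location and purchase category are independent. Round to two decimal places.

Row totals: 78, 84. Column totals: 58, 41, 63. Grand total N = 162.
Expected counts (row total × column total / N):
  Downtown, Electronics: 78×58/162 = 27.926
  Downtown, Clothing: 78×41/162 = 19.741
  Downtown, Grocery: 78×63/162 = 30.333
  Suburban, Electronics: 84×58/162 = 30.074
  Suburban, Clothing: 84×41/162 = 21.259
  Suburban, Grocery: 84×63/162 = 32.667
Contributions (O − E)²/E:
  (24 − 27.926)²/27.926 = 0.5519
  (19 − 19.741)²/19.741 = 0.0278
  (35 − 30.333)²/30.333 = 0.7181
  (34 − 30.074)²/30.074 = 0.5125
  (22 − 21.259)²/21.259 = 0.0258
  (28 − 32.667)²/32.667 = 0.6668
χ² = 0.5519 + 0.0278 + 0.7181 + 0.5125 + 0.0258 + 0.6668 = 2.50

2.50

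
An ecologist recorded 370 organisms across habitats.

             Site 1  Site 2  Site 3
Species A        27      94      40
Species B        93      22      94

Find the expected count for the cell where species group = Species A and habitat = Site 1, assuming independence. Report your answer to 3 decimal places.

Row total (Species A) = 161; column total (Site 1) = 120; grand total N = 370.
Expected count = (row total × column total) / N = 161 × 120 / 370 = 52.216.

52.216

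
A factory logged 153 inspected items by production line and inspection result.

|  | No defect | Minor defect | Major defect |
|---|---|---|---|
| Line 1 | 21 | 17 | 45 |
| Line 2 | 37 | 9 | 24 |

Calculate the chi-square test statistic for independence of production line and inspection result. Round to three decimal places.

12.251

Row totals: 83, 70. Column totals: 58, 26, 69. Grand total N = 153.
Expected counts (row total × column total / N):
  Line 1, No defect: 83×58/153 = 31.4641
  Line 1, Minor defect: 83×26/153 = 14.1046
  Line 1, Major defect: 83×69/153 = 37.4314
  Line 2, No defect: 70×58/153 = 26.5359
  Line 2, Minor defect: 70×26/153 = 11.8954
  Line 2, Major defect: 70×69/153 = 31.5686
Contributions (O − E)²/E:
  (21 − 31.4641)²/31.4641 = 3.4801
  (17 − 14.1046)²/14.1046 = 0.5944
  (45 − 37.4314)²/37.4314 = 1.5304
  (37 − 26.5359)²/26.5359 = 4.1264
  (9 − 11.8954)²/11.8954 = 0.7048
  (24 − 31.5686)²/31.5686 = 1.8146
χ² = 3.4801 + 0.5944 + 1.5304 + 4.1264 + 0.7048 + 1.8146 = 12.251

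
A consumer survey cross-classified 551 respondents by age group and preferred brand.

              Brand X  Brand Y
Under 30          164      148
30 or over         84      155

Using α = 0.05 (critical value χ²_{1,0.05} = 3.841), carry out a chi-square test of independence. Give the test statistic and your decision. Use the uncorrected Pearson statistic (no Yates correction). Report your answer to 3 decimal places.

16.588; reject H₀

Row totals: 312, 239. Column totals: 248, 303. Grand total N = 551.
Expected counts (row total × column total / N):
  Under 30, Brand X: 312×248/551 = 140.4283
  Under 30, Brand Y: 312×303/551 = 171.5717
  30 or over, Brand X: 239×248/551 = 107.5717
  30 or over, Brand Y: 239×303/551 = 131.4283
Contributions (O − E)²/E:
  (164 − 140.4283)²/140.4283 = 3.9566
  (148 − 171.5717)²/171.5717 = 3.2384
  (84 − 107.5717)²/107.5717 = 5.1652
  (155 − 131.4283)²/131.4283 = 4.2276
χ² = 3.9566 + 3.2384 + 5.1652 + 4.2276 = 16.588
df = (2−1)(2−1) = 1. Since 16.588 > 3.841, reject the null hypothesis of independence at α = 0.05.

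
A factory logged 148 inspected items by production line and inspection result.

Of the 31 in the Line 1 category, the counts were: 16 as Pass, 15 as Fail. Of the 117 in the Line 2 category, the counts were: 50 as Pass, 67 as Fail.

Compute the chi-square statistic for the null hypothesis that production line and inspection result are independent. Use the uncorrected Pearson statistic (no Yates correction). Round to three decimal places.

0.782

Row totals: 31, 117. Column totals: 66, 82. Grand total N = 148.
Expected counts (row total × column total / N):
  Line 1, Pass: 31×66/148 = 13.8243
  Line 1, Fail: 31×82/148 = 17.1757
  Line 2, Pass: 117×66/148 = 52.1757
  Line 2, Fail: 117×82/148 = 64.8243
Contributions (O − E)²/E:
  (16 − 13.8243)²/13.8243 = 0.3424
  (15 − 17.1757)²/17.1757 = 0.2756
  (50 − 52.1757)²/52.1757 = 0.0907
  (67 − 64.8243)²/64.8243 = 0.0730
χ² = 0.3424 + 0.2756 + 0.0907 + 0.0730 = 0.782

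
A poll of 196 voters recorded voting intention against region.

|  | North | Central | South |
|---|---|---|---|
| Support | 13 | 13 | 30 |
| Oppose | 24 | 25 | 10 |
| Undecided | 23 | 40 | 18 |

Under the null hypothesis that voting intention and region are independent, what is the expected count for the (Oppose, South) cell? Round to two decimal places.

17.46

Row total (Oppose) = 59; column total (South) = 58; grand total N = 196.
Expected count = (row total × column total) / N = 59 × 58 / 196 = 17.46.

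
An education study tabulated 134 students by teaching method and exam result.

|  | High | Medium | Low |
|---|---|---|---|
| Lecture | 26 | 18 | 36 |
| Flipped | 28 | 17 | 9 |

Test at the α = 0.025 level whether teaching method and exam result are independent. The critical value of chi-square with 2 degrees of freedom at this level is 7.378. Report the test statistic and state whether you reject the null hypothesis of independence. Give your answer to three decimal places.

11.698; reject H₀

Row totals: 80, 54. Column totals: 54, 35, 45. Grand total N = 134.
Expected counts (row total × column total / N):
  Lecture, High: 80×54/134 = 32.2388
  Lecture, Medium: 80×35/134 = 20.8955
  Lecture, Low: 80×45/134 = 26.8657
  Flipped, High: 54×54/134 = 21.7612
  Flipped, Medium: 54×35/134 = 14.1045
  Flipped, Low: 54×45/134 = 18.1343
Contributions (O − E)²/E:
  (26 − 32.2388)²/32.2388 = 1.2073
  (18 − 20.8955)²/20.8955 = 0.4012
  (36 − 26.8657)²/26.8657 = 3.1056
  (28 − 21.7612)²/21.7612 = 1.7886
  (17 − 14.1045)²/14.1045 = 0.5944
  (9 − 18.1343)²/18.1343 = 4.6010
χ² = 1.2073 + 0.4012 + 3.1056 + 1.7886 + 0.5944 + 4.6010 = 11.698
df = (2−1)(3−1) = 2. Since 11.698 > 7.378, reject the null hypothesis of independence at α = 0.025.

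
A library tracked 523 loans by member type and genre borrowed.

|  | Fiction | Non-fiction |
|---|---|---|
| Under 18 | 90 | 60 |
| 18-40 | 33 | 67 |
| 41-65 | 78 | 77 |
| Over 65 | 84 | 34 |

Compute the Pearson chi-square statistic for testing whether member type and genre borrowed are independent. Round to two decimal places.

Row totals: 150, 100, 155, 118. Column totals: 285, 238. Grand total N = 523.
Expected counts (row total × column total / N):
  Under 18, Fiction: 150×285/523 = 81.740
  Under 18, Non-fiction: 150×238/523 = 68.260
  18-40, Fiction: 100×285/523 = 54.493
  18-40, Non-fiction: 100×238/523 = 45.507
  41-65, Fiction: 155×285/523 = 84.465
  41-65, Non-fiction: 155×238/523 = 70.535
  Over 65, Fiction: 118×285/523 = 64.302
  Over 65, Non-fiction: 118×238/523 = 53.698
Contributions (O − E)²/E:
  (90 − 81.740)²/81.740 = 0.8347
  (60 − 68.260)²/68.260 = 0.9995
  (33 − 54.493)²/54.493 = 8.4772
  (67 − 45.507)²/45.507 = 10.1512
  (78 − 84.465)²/84.465 = 0.4948
  (77 − 70.535)²/70.535 = 0.5926
  (84 − 64.302)²/64.302 = 6.0342
  (34 − 53.698)²/53.698 = 7.2258
χ² = 0.8347 + 0.9995 + 8.4772 + 10.1512 + 0.4948 + 0.5926 + 6.0342 + 7.2258 = 34.81

34.81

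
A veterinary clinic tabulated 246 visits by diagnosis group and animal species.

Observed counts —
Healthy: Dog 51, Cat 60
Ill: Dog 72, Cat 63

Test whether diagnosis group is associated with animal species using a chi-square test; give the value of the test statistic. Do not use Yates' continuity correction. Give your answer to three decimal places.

Row totals: 111, 135. Column totals: 123, 123. Grand total N = 246.
Expected counts (row total × column total / N):
  Healthy, Dog: 111×123/246 = 55.5000
  Healthy, Cat: 111×123/246 = 55.5000
  Ill, Dog: 135×123/246 = 67.5000
  Ill, Cat: 135×123/246 = 67.5000
Contributions (O − E)²/E:
  (51 − 55.5000)²/55.5000 = 0.3649
  (60 − 55.5000)²/55.5000 = 0.3649
  (72 − 67.5000)²/67.5000 = 0.3000
  (63 − 67.5000)²/67.5000 = 0.3000
χ² = 0.3649 + 0.3649 + 0.3000 + 0.3000 = 1.330

1.330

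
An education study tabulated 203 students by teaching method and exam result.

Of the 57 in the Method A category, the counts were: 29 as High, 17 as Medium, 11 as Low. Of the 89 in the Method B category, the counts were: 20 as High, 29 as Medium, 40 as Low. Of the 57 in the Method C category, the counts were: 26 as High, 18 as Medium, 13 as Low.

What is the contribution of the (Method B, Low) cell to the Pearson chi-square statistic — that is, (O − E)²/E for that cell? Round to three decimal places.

Row total (Method B) = 89; column total (Low) = 64; N = 203.
Expected count E = 89 × 64 / 203 = 28.0591.
Contribution = (O − E)²/E = (40 − 28.0591)² / 28.0591 = 5.082.

5.082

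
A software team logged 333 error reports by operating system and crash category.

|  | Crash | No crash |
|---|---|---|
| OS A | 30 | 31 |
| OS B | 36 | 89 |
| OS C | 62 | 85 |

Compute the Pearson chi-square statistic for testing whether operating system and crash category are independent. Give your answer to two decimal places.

Row totals: 61, 125, 147. Column totals: 128, 205. Grand total N = 333.
Expected counts (row total × column total / N):
  OS A, Crash: 61×128/333 = 23.447
  OS A, No crash: 61×205/333 = 37.553
  OS B, Crash: 125×128/333 = 48.048
  OS B, No crash: 125×205/333 = 76.952
  OS C, Crash: 147×128/333 = 56.505
  OS C, No crash: 147×205/333 = 90.495
Contributions (O − E)²/E:
  (30 − 23.447)²/23.447 = 1.8314
  (31 − 37.553)²/37.553 = 1.1435
  (36 − 48.048)²/48.048 = 3.0210
  (89 − 76.952)²/76.952 = 1.8863
  (62 − 56.505)²/56.505 = 0.5344
  (85 − 90.495)²/90.495 = 0.3337
χ² = 1.8314 + 1.1435 + 3.0210 + 1.8863 + 0.5344 + 0.3337 = 8.75

8.75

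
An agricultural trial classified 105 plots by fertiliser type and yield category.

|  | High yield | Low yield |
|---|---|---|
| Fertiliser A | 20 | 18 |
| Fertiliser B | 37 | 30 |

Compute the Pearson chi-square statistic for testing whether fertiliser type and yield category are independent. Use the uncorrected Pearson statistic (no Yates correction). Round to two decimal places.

0.07

Row totals: 38, 67. Column totals: 57, 48. Grand total N = 105.
Expected counts (row total × column total / N):
  Fertiliser A, High yield: 38×57/105 = 20.629
  Fertiliser A, Low yield: 38×48/105 = 17.371
  Fertiliser B, High yield: 67×57/105 = 36.371
  Fertiliser B, Low yield: 67×48/105 = 30.629
Contributions (O − E)²/E:
  (20 − 20.629)²/20.629 = 0.0192
  (18 − 17.371)²/17.371 = 0.0228
  (37 − 36.371)²/36.371 = 0.0109
  (30 − 30.629)²/30.629 = 0.0129
χ² = 0.0192 + 0.0228 + 0.0109 + 0.0129 = 0.07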